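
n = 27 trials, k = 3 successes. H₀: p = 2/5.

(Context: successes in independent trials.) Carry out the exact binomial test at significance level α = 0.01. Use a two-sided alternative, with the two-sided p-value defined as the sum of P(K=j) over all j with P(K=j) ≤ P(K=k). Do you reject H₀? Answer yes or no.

reject H₀: yes

Exact binomial: n=27, k=3, p₀=2/5=0.4000
P(X=j) = C(n,j)·p₀^j·(1−p₀)^(n−j); p = Σ P(X=j) over j with P(X=j) ≤ P(X=3)
p-value (two-sided) = 0.00141
At α=0.01: p < α → reject H₀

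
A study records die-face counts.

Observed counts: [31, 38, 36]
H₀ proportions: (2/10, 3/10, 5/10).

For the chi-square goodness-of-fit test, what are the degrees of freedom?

df = k − 1 = 3 − 1 = 2

degrees of freedom = 2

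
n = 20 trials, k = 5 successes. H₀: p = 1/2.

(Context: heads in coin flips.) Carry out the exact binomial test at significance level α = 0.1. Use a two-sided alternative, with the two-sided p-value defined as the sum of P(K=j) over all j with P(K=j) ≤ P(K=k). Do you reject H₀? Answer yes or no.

reject H₀: yes

Exact binomial: n=20, k=5, p₀=1/2=0.5000
P(X=j) = C(n,j)·p₀^j·(1−p₀)^(n−j); p = Σ P(X=j) over j with P(X=j) ≤ P(X=5)
p-value (two-sided) = 0.04139
At α=0.1: p < α → reject H₀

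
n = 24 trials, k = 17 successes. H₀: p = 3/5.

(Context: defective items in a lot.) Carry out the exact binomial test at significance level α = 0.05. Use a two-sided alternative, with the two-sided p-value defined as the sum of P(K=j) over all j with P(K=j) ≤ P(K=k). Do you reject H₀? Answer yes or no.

Exact binomial: n=24, k=17, p₀=3/5=0.6000
P(X=j) = C(n,j)·p₀^j·(1−p₀)^(n−j); p = Σ P(X=j) over j with P(X=j) ≤ P(X=17)
p-value (two-sided) = 0.30621
At α=0.05: p ≥ α → fail to reject H₀

reject H₀: no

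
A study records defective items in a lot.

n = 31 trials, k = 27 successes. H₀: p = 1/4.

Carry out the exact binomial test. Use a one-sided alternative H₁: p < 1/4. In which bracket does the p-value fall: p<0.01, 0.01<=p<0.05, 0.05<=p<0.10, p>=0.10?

Exact binomial: n=31, k=27, p₀=1/4=0.2500
P(X≤27) from Σ C(n,i)·p₀^i·(1−p₀)^(n−i)
p-value (one-sided, H₁ less) = 1.00000
→ bracket: p>=0.10

p-value bracket: p>=0.10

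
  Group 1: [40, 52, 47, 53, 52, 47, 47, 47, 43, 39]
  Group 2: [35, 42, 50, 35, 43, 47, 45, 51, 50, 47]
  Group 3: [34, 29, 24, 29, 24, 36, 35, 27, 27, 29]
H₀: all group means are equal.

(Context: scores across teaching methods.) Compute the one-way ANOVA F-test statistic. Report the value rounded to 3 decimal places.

test statistic = 34.958

Group means [46.70, 44.50, 29.40], grand mean 40.200
SSB = Σnᵢ(x̄ᵢ−x̄)² = 1773.800; SSW = ΣΣ(x−x̄ᵢ)² = 685.000
MSB = 1773.800/2 = 886.9000; MSW = 685.000/27 = 25.3704
F = MSB/MSW = 34.9581
df = (2, 27)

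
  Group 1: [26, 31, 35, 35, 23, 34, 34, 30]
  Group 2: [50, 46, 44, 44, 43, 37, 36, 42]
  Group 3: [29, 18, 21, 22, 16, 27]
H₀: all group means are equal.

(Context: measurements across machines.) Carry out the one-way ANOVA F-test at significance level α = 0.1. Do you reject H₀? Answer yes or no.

Group means [31.00, 42.75, 22.17], grand mean 32.864
SSB = Σnᵢ(x̄ᵢ−x̄)² = 1496.258; SSW = ΣΣ(x−x̄ᵢ)² = 412.333
MSB = 1496.258/2 = 748.1288; MSW = 412.333/19 = 21.7018
F = MSB/MSW = 34.4732
df = (2, 19)
p-value (upper-tail) = 0.00000
At α=0.1: p < α → reject H₀

reject H₀: yes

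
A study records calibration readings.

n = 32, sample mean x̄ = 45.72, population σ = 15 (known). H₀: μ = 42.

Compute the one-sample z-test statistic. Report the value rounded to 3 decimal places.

SE = σ/√n = 15/√32 = 2.6517
z = (x̄−μ₀)/SE = (45.72−42)/2.6517 = 1.4029

test statistic = 1.403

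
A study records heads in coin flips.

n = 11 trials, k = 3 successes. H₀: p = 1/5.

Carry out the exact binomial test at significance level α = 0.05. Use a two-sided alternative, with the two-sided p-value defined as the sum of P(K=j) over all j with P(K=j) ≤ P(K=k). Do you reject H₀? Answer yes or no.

reject H₀: no

Exact binomial: n=11, k=3, p₀=1/5=0.2000
P(X=j) = C(n,j)·p₀^j·(1−p₀)^(n−j); p = Σ P(X=j) over j with P(X=j) ≤ P(X=3)
p-value (two-sided) = 0.46850
At α=0.05: p ≥ α → fail to reject H₀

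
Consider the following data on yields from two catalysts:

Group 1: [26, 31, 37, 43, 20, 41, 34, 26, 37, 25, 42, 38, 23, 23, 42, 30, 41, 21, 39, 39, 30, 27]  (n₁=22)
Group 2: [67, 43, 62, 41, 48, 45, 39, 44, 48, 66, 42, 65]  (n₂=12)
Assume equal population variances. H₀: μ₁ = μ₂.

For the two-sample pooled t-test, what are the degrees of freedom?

df = n₁ + n₂ − 2 = 22 + 12 − 2 = 32

degrees of freedom = 32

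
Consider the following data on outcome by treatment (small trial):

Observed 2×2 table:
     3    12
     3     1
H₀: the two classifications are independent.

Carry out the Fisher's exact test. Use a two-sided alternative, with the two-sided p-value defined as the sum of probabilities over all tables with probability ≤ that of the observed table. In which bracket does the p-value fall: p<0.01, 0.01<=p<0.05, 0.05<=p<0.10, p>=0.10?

Margins: r₁=15, r₂=4, c₁=6, c₂=13, n=19
p_obs = C(15,3)·C(4,3)/C(19,6); sum pmf over tables with pmf ≤ p_obs
p-value (two-sided) = 0.07095
→ bracket: 0.05<=p<0.10

p-value bracket: 0.05<=p<0.10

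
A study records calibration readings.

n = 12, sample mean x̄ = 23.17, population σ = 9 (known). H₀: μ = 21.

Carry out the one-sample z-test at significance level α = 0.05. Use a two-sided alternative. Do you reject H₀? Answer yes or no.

SE = σ/√n = 9/√12 = 2.5981
z = (x̄−μ₀)/SE = (23.17−21)/2.5981 = 0.8352
p-value (two-sided) = 0.40359
At α=0.05: p ≥ α → fail to reject H₀

reject H₀: no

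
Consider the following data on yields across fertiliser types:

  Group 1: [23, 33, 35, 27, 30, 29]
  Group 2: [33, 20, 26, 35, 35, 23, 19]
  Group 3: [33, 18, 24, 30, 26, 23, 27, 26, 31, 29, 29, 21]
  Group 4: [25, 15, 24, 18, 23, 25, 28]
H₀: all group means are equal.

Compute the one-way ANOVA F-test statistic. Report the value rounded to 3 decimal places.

test statistic = 2.161

Group means [29.50, 27.29, 26.42, 22.57], grand mean 26.344
SSB = Σnᵢ(x̄ᵢ−x̄)² = 165.659; SSW = ΣΣ(x−x̄ᵢ)² = 715.560
MSB = 165.659/3 = 55.2197; MSW = 715.560/28 = 25.5557
F = MSB/MSW = 2.1608
df = (3, 28)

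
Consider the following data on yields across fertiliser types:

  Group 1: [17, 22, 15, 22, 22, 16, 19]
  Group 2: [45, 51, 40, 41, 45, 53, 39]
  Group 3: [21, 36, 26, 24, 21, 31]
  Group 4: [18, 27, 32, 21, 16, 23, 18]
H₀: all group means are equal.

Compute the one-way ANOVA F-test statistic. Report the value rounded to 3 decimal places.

test statistic = 35.582

Group means [19.00, 44.86, 26.50, 22.14], grand mean 28.185
SSB = Σnᵢ(x̄ᵢ−x̄)² = 2808.860; SSW = ΣΣ(x−x̄ᵢ)² = 605.214
MSB = 2808.860/3 = 936.2866; MSW = 605.214/23 = 26.3137
F = MSB/MSW = 35.5818
df = (3, 23)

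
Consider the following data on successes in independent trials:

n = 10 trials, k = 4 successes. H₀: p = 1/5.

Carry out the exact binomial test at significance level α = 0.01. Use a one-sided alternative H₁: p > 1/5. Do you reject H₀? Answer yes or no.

reject H₀: no

Exact binomial: n=10, k=4, p₀=1/5=0.2000
P(X≥4) from Σ C(n,i)·p₀^i·(1−p₀)^(n−i)
p-value (one-sided, H₁ greater) = 0.12087
At α=0.01: p ≥ α → fail to reject H₀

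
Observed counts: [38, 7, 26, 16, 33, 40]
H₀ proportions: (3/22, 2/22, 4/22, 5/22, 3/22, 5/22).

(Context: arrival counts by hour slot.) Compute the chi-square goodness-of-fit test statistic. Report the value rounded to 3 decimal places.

n = 160; E_i = n·p_i = [21.82, 14.55, 29.09, 36.36, 21.82, 36.36]
χ² = (38−21.82)²/21.82 + (7−14.55)²/14.55 + (26−29.09)²/29.09 + (16−36.36)²/36.36 + (33−21.82)²/21.82 + (40−36.36)²/36.36 = 33.7421
df = 5

test statistic = 33.742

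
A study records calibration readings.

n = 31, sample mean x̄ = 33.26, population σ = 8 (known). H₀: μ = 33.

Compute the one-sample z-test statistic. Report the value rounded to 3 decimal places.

test statistic = 0.181

SE = σ/√n = 8/√31 = 1.4368
z = (x̄−μ₀)/SE = (33.26−33)/1.4368 = 0.1810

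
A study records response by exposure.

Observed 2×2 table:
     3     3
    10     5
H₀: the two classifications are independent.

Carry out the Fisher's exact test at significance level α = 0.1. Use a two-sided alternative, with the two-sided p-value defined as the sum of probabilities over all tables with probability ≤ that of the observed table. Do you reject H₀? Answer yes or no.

Margins: r₁=6, r₂=15, c₁=13, c₂=8, n=21
p_obs = C(6,3)·C(15,10)/C(21,13); sum pmf over tables with pmf ≤ p_obs
p-value (two-sided) = 0.63106
At α=0.1: p ≥ α → fail to reject H₀

reject H₀: no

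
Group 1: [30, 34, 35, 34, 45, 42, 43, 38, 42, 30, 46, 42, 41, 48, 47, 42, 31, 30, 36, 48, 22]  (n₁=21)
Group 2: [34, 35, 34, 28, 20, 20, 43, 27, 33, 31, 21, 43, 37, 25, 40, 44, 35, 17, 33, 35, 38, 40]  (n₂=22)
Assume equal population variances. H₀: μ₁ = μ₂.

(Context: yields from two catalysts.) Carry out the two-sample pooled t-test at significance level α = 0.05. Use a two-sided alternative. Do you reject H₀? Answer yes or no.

x̄₁=38.381, s₁=7.180, n₁=21
x̄₂=32.409, s₂=7.968, n₂=22
s_p² = [20·7.180² + 21·7.968²]/41 = 57.6651
SE = √(s_p²·(1/21+1/22)) = 2.3167
t = (38.381−32.409)/2.3167 = 2.5777
df = 41
p-value (two-sided) = 0.01364
At α=0.05: p < α → reject H₀

reject H₀: yes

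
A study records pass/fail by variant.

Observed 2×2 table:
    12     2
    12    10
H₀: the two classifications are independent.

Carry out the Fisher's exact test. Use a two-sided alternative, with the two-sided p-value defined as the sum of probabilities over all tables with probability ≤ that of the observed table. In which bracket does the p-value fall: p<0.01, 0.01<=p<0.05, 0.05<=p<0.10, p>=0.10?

p-value bracket: 0.05<=p<0.10

Margins: r₁=14, r₂=22, c₁=24, c₂=12, n=36
p_obs = C(14,12)·C(22,12)/C(36,24); sum pmf over tables with pmf ≤ p_obs
p-value (two-sided) = 0.07562
→ bracket: 0.05<=p<0.10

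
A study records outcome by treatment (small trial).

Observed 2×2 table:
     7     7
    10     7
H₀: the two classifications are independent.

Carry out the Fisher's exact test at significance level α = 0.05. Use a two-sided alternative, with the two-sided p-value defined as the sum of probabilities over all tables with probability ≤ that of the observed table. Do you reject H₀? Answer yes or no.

Margins: r₁=14, r₂=17, c₁=17, c₂=14, n=31
p_obs = C(14,7)·C(17,10)/C(31,17); sum pmf over tables with pmf ≤ p_obs
p-value (two-sided) = 0.72471
At α=0.05: p ≥ α → fail to reject H₀

reject H₀: no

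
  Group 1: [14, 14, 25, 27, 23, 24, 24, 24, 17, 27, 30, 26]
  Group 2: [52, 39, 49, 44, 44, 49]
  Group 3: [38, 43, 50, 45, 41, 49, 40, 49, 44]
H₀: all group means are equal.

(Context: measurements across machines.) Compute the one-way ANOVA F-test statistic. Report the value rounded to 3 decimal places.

test statistic = 71.142

Group means [22.92, 46.17, 44.33], grand mean 35.222
SSB = Σnᵢ(x̄ᵢ−x̄)² = 3282.917; SSW = ΣΣ(x−x̄ᵢ)² = 553.750
MSB = 3282.917/2 = 1641.4583; MSW = 553.750/24 = 23.0729
F = MSB/MSW = 71.1422
df = (2, 24)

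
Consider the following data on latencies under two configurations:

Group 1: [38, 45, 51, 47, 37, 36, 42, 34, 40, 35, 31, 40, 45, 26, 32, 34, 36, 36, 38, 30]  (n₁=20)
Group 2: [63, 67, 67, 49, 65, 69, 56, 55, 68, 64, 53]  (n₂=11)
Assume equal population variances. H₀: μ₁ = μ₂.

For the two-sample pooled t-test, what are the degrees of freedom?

degrees of freedom = 29

df = n₁ + n₂ − 2 = 20 + 11 − 2 = 29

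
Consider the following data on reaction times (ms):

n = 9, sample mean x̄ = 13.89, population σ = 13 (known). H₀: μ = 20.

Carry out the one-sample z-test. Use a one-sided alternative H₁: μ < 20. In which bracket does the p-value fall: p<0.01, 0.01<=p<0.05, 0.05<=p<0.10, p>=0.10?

p-value bracket: 0.05<=p<0.10

SE = σ/√n = 13/√9 = 4.3333
z = (x̄−μ₀)/SE = (13.89−20)/4.3333 = -1.4100
p-value (one-sided, H₁ less) = 0.07927
→ bracket: 0.05<=p<0.10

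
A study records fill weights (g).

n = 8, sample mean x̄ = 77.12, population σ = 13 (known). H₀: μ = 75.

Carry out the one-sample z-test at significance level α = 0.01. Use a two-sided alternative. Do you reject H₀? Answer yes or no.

SE = σ/√n = 13/√8 = 4.5962
z = (x̄−μ₀)/SE = (77.12−75)/4.5962 = 0.4613
p-value (two-sided) = 0.64462
At α=0.01: p ≥ α → fail to reject H₀

reject H₀: no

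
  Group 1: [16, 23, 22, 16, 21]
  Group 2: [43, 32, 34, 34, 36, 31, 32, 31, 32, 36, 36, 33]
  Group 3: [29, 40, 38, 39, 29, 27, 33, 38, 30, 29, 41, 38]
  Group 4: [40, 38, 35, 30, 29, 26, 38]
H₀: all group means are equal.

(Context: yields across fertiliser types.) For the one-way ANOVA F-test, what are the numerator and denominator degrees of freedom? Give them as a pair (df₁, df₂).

k = 4 groups, N = 36 total
df = (k−1, N−k) = (4−1, 36−4) = (3, 32)

degrees of freedom = [3, 32]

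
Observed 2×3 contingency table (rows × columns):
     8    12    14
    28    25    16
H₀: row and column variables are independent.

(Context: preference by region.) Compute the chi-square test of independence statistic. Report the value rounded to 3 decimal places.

Row totals [34, 69], col totals [36, 37, 30], n=103
χ² = (8−11.88)²/11.88 + (12−12.21)²/12.21 + (14−9.90)²/9.90 + (28−24.12)²/24.12 + (25−24.79)²/24.79 + (16−20.10)²/20.10 = 4.4304
df = 2

test statistic = 4.430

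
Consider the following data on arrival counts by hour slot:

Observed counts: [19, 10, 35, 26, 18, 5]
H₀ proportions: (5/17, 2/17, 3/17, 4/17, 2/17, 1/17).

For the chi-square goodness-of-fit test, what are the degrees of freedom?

degrees of freedom = 5

df = k − 1 = 6 − 1 = 5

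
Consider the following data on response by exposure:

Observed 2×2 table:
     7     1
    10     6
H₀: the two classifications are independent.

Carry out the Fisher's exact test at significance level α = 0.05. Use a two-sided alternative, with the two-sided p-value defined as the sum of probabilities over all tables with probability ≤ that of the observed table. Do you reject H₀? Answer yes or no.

Margins: r₁=8, r₂=16, c₁=17, c₂=7, n=24
p_obs = C(8,7)·C(16,10)/C(24,17); sum pmf over tables with pmf ≤ p_obs
p-value (two-sided) = 0.35215
At α=0.05: p ≥ α → fail to reject H₀

reject H₀: no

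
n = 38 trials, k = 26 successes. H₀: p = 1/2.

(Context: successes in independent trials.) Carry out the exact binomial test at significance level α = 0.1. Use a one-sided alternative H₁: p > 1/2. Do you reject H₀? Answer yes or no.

reject H₀: yes

Exact binomial: n=38, k=26, p₀=1/2=0.5000
P(X≥26) from Σ C(n,i)·p₀^i·(1−p₀)^(n−i)
p-value (one-sided, H₁ greater) = 0.01678
At α=0.1: p < α → reject H₀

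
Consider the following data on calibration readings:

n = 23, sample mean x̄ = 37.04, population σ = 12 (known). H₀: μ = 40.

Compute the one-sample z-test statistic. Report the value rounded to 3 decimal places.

test statistic = -1.183

SE = σ/√n = 12/√23 = 2.5022
z = (x̄−μ₀)/SE = (37.04−40)/2.5022 = -1.1830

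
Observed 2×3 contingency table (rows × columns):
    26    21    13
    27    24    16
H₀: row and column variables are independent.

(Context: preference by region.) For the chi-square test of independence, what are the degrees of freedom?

degrees of freedom = 2

df = (r−1)(c−1) = (2−1)·(3−1) = 2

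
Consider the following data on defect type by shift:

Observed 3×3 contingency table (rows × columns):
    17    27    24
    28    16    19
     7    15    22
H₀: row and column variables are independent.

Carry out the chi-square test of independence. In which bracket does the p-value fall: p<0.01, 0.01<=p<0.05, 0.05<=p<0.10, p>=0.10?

p-value bracket: 0.01<=p<0.05

Row totals [68, 63, 44], col totals [52, 58, 65], n=175
χ² = (17−20.21)²/20.21 + (27−22.54)²/22.54 + (24−25.26)²/25.26 + (28−18.72)²/18.72 + (16−20.88)²/20.88 + (19−23.40)²/23.40 + (7−13.07)²/13.07 + (15−14.58)²/14.58 + (22−16.34)²/16.34 = 12.8154
df = 4
p-value (upper-tail) = 0.01221
→ bracket: 0.01<=p<0.05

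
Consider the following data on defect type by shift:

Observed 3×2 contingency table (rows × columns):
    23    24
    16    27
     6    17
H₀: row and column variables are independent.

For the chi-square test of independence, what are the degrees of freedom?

df = (r−1)(c−1) = (3−1)·(2−1) = 2

degrees of freedom = 2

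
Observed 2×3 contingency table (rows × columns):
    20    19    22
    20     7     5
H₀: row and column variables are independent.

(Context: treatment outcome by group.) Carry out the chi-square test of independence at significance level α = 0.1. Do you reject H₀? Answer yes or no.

Row totals [61, 32], col totals [40, 26, 27], n=93
χ² = (20−26.24)²/26.24 + (19−17.05)²/17.05 + (22−17.71)²/17.71 + (20−13.76)²/13.76 + (7−8.95)²/8.95 + (5−9.29)²/9.29 = 7.9746
df = 2
p-value (upper-tail) = 0.01855
At α=0.1: p < α → reject H₀

reject H₀: yes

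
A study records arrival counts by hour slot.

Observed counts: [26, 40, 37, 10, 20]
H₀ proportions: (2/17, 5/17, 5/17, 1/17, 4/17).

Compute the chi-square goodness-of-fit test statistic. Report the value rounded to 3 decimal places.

n = 133; E_i = n·p_i = [15.65, 39.12, 39.12, 7.82, 31.29]
χ² = (26−15.65)²/15.65 + (40−39.12)²/39.12 + (37−39.12)²/39.12 + (10−7.82)²/7.82 + (20−31.29)²/31.29 = 11.6662
df = 4

test statistic = 11.666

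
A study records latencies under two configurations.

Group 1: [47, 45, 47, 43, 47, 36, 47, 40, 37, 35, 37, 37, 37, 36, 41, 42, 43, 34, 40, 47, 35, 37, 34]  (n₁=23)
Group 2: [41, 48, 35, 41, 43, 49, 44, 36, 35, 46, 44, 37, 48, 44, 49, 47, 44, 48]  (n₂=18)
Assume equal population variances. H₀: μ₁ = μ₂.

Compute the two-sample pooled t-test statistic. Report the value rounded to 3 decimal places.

x̄₁=40.174, s₁=4.726, n₁=23
x̄₂=43.278, s₂=4.824, n₂=18
s_p² = [22·4.726² + 17·4.824²]/39 = 22.7414
SE = √(s_p²·(1/23+1/18)) = 1.5007
t = (40.174−43.278)/1.5007 = -2.0682
df = 39

test statistic = -2.068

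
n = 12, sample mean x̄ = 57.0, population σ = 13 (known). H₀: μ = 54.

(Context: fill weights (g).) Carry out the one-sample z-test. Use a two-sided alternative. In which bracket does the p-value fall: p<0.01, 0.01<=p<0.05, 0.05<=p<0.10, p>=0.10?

p-value bracket: p>=0.10

SE = σ/√n = 13/√12 = 3.7528
z = (x̄−μ₀)/SE = (57.0−54)/3.7528 = 0.7994
p-value (two-sided) = 0.42405
→ bracket: p>=0.10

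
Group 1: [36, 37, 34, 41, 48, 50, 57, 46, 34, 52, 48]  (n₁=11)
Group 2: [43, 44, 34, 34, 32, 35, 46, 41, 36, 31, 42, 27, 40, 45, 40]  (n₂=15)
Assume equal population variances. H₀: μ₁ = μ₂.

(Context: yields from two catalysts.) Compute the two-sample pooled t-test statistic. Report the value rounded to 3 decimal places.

test statistic = 2.214

x̄₁=43.909, s₁=7.918, n₁=11
x̄₂=38.000, s₂=5.720, n₂=15
s_p² = [10·7.918² + 14·5.720²]/24 = 45.2045
SE = √(s_p²·(1/11+1/15)) = 2.6689
t = (43.909−38.000)/2.6689 = 2.2140
df = 24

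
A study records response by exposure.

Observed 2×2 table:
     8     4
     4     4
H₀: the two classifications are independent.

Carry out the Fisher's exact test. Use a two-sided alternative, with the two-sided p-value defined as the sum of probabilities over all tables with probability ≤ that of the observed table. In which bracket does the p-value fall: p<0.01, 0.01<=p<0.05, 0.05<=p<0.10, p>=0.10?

p-value bracket: p>=0.10

Margins: r₁=12, r₂=8, c₁=12, c₂=8, n=20
p_obs = C(12,8)·C(8,4)/C(20,12); sum pmf over tables with pmf ≤ p_obs
p-value (two-sided) = 0.64792
→ bracket: p>=0.10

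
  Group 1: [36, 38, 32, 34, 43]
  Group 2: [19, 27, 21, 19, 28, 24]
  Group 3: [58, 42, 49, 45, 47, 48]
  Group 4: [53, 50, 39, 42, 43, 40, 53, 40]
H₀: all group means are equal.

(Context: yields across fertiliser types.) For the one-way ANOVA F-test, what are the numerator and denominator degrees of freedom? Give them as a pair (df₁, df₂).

k = 4 groups, N = 25 total
df = (k−1, N−k) = (4−1, 25−4) = (3, 21)

degrees of freedom = [3, 21]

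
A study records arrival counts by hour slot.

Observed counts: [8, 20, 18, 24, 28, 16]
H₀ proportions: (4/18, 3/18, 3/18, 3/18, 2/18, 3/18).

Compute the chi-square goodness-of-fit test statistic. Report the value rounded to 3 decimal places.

test statistic = 32.316

n = 114; E_i = n·p_i = [25.33, 19.00, 19.00, 19.00, 12.67, 19.00]
χ² = (8−25.33)²/25.33 + (20−19.00)²/19.00 + (18−19.00)²/19.00 + (24−19.00)²/19.00 + (28−12.67)²/12.67 + (16−19.00)²/19.00 = 32.3158
df = 5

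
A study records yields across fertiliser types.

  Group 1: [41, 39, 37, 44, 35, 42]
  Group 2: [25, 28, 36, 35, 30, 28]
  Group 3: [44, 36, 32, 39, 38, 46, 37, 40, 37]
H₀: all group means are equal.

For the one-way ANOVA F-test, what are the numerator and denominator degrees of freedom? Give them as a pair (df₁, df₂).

k = 3 groups, N = 21 total
df = (k−1, N−k) = (3−1, 21−3) = (2, 18)

degrees of freedom = [2, 18]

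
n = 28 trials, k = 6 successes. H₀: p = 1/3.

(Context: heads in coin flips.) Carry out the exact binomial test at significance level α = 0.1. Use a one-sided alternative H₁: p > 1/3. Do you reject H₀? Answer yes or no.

reject H₀: no

Exact binomial: n=28, k=6, p₀=1/3=0.3333
P(X≥6) from Σ C(n,i)·p₀^i·(1−p₀)^(n−i)
p-value (one-sided, H₁ greater) = 0.94286
At α=0.1: p ≥ α → fail to reject H₀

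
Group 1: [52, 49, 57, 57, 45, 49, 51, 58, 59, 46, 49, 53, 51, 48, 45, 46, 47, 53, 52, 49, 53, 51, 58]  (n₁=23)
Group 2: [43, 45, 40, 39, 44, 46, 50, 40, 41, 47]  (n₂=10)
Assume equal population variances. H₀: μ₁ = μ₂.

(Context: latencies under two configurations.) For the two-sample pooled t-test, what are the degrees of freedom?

degrees of freedom = 31

df = n₁ + n₂ − 2 = 23 + 10 − 2 = 31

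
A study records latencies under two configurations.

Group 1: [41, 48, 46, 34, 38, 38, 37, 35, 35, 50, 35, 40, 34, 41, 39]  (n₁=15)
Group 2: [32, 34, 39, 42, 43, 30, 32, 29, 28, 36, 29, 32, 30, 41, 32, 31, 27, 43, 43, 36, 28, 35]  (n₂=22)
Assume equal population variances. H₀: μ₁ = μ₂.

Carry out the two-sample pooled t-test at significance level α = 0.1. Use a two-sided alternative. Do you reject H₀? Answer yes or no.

x̄₁=39.400, s₁=5.082, n₁=15
x̄₂=34.182, s₂=5.422, n₂=22
s_p² = [14·5.082² + 21·5.422²]/35 = 27.9678
SE = √(s_p²·(1/15+1/22)) = 1.7708
t = (39.400−34.182)/1.7708 = 2.9468
df = 35
p-value (two-sided) = 0.00568
At α=0.1: p < α → reject H₀

reject H₀: yes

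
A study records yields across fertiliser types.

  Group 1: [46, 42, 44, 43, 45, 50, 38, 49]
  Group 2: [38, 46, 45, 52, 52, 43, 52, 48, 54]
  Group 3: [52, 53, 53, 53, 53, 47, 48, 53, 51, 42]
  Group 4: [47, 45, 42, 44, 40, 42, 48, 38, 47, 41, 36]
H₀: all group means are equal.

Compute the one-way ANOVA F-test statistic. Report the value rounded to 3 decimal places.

test statistic = 6.775

Group means [44.62, 47.78, 50.50, 42.73], grand mean 46.368
SSB = Σnᵢ(x̄ᵢ−x̄)² = 358.730; SSW = ΣΣ(x−x̄ᵢ)² = 600.112
MSB = 358.730/3 = 119.5766; MSW = 600.112/34 = 17.6504
F = MSB/MSW = 6.7747
df = (3, 34)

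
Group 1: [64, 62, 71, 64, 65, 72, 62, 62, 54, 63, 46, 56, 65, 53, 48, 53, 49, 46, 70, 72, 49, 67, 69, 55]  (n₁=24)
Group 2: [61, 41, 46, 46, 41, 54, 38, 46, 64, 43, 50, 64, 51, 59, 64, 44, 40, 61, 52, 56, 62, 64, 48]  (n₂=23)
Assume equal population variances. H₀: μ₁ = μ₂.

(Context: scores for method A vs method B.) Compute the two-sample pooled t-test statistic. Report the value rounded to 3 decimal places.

x̄₁=59.875, s₁=8.584, n₁=24
x̄₂=51.957, s₂=8.952, n₂=23
s_p² = [23·8.584² + 22·8.952²]/45 = 76.8351
SE = √(s_p²·(1/24+1/23)) = 2.5578
t = (59.875−51.957)/2.5578 = 3.0959
df = 45

test statistic = 3.096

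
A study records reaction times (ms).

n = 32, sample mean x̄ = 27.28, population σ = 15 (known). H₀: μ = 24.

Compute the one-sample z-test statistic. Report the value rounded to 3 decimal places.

SE = σ/√n = 15/√32 = 2.6517
z = (x̄−μ₀)/SE = (27.28−24)/2.6517 = 1.2370

test statistic = 1.237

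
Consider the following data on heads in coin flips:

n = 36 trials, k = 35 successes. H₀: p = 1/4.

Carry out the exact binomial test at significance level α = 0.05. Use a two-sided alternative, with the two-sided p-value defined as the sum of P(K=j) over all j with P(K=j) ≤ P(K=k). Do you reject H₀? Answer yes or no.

reject H₀: yes

Exact binomial: n=36, k=35, p₀=1/4=0.2500
P(X=j) = C(n,j)·p₀^j·(1−p₀)^(n−j); p = Σ P(X=j) over j with P(X=j) ≤ P(X=35)
p-value (two-sided) = 0.00000
At α=0.05: p < α → reject H₀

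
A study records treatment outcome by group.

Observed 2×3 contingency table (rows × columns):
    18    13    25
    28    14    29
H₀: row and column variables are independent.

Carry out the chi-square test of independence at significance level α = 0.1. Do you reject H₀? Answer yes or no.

reject H₀: no

Row totals [56, 71], col totals [46, 27, 54], n=127
χ² = (18−20.28)²/20.28 + (13−11.91)²/11.91 + (25−23.81)²/23.81 + (28−25.72)²/25.72 + (14−15.09)²/15.09 + (29−30.19)²/30.19 = 0.7460
df = 2
p-value (upper-tail) = 0.68867
At α=0.1: p ≥ α → fail to reject H₀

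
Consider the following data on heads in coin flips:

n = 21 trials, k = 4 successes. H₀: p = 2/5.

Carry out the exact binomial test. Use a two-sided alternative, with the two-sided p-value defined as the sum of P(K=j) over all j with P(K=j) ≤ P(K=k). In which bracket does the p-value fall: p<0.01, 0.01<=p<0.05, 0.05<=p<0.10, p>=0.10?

Exact binomial: n=21, k=4, p₀=2/5=0.4000
P(X=j) = C(n,j)·p₀^j·(1−p₀)^(n−j); p = Σ P(X=j) over j with P(X=j) ≤ P(X=4)
p-value (two-sided) = 0.07218
→ bracket: 0.05<=p<0.10

p-value bracket: 0.05<=p<0.10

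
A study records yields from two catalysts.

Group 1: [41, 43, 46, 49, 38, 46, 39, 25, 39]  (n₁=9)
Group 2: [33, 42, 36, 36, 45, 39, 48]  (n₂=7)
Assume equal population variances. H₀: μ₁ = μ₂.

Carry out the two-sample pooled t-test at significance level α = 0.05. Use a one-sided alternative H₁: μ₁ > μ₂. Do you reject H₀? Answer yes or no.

reject H₀: no

x̄₁=40.667, s₁=6.982, n₁=9
x̄₂=39.857, s₂=5.398, n₂=7
s_p² = [8·6.982² + 6·5.398²]/14 = 40.3469
SE = √(s_p²·(1/9+1/7)) = 3.2011
t = (40.667−39.857)/3.2011 = 0.2529
df = 14
p-value (one-sided, H₁ greater) = 0.40201
At α=0.05: p ≥ α → fail to reject H₀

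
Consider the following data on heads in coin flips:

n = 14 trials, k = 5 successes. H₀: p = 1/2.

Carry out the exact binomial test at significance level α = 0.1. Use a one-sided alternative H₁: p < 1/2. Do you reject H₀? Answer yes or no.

reject H₀: no

Exact binomial: n=14, k=5, p₀=1/2=0.5000
P(X≤5) from Σ C(n,i)·p₀^i·(1−p₀)^(n−i)
p-value (one-sided, H₁ less) = 0.21198
At α=0.1: p ≥ α → fail to reject H₀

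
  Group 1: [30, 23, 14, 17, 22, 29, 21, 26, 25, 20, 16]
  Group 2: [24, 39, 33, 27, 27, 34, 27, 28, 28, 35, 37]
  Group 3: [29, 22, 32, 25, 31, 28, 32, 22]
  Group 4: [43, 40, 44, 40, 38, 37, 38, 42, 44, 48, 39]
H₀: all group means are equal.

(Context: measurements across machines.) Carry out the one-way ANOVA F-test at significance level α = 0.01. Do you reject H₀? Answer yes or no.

Group means [22.09, 30.82, 27.62, 41.18], grand mean 30.634
SSB = Σnᵢ(x̄ᵢ−x̄)² = 2099.455; SSW = ΣΣ(x−x̄ᵢ)² = 746.057
MSB = 2099.455/3 = 699.8185; MSW = 746.057/37 = 20.1637
F = MSB/MSW = 34.7069
df = (3, 37)
p-value (upper-tail) = 0.00000
At α=0.01: p < α → reject H₀

reject H₀: yes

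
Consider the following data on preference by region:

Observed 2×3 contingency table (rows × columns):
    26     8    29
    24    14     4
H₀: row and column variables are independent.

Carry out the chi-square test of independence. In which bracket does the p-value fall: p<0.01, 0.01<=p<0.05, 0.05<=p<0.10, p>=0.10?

Row totals [63, 42], col totals [50, 22, 33], n=105
χ² = (26−30.00)²/30.00 + (8−13.20)²/13.20 + (29−19.80)²/19.80 + (24−20.00)²/20.00 + (14−8.80)²/8.80 + (4−13.20)²/13.20 = 17.1414
df = 2
p-value (upper-tail) = 0.00019
→ bracket: p<0.01

p-value bracket: p<0.01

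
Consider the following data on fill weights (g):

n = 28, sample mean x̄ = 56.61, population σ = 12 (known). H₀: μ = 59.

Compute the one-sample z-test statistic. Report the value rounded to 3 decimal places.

SE = σ/√n = 12/√28 = 2.2678
z = (x̄−μ₀)/SE = (56.61−59)/2.2678 = -1.0539

test statistic = -1.054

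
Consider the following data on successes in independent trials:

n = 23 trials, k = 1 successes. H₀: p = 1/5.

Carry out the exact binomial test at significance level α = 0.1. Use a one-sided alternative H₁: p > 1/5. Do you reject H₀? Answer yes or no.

reject H₀: no

Exact binomial: n=23, k=1, p₀=1/5=0.2000
P(X≥1) from Σ C(n,i)·p₀^i·(1−p₀)^(n−i)
p-value (one-sided, H₁ greater) = 0.99410
At α=0.1: p ≥ α → fail to reject H₀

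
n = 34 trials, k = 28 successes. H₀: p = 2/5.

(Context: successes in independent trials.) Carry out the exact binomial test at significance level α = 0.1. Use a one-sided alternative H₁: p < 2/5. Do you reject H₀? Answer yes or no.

reject H₀: no

Exact binomial: n=34, k=28, p₀=2/5=0.4000
P(X≤28) from Σ C(n,i)·p₀^i·(1−p₀)^(n−i)
p-value (one-sided, H₁ less) = 1.00000
At α=0.1: p ≥ α → fail to reject H₀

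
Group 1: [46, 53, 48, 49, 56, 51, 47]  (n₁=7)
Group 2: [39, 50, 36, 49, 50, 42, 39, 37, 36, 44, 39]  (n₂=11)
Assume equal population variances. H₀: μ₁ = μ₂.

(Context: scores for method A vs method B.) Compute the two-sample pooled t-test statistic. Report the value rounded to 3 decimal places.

x̄₁=50.000, s₁=3.559, n₁=7
x̄₂=41.909, s₂=5.522, n₂=11
s_p² = [6·3.559² + 10·5.522²]/16 = 23.8068
SE = √(s_p²·(1/7+1/11)) = 2.3591
t = (50.000−41.909)/2.3591 = 3.4297
df = 16

test statistic = 3.430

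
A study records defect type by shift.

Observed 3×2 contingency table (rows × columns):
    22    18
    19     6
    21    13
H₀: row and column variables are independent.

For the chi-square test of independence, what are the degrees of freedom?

degrees of freedom = 2

df = (r−1)(c−1) = (3−1)·(2−1) = 2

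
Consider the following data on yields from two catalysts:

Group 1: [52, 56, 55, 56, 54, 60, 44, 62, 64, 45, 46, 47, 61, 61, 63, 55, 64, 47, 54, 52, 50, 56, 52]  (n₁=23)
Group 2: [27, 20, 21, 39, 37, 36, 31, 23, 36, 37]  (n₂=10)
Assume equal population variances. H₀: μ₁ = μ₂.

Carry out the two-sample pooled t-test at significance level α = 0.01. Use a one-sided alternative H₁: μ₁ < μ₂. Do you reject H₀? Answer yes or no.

reject H₀: no

x̄₁=54.609, s₁=6.236, n₁=23
x̄₂=30.700, s₂=7.349, n₂=10
s_p² = [22·6.236² + 9·7.349²]/31 = 43.2767
SE = √(s_p²·(1/23+1/10)) = 2.4918
t = (54.609−30.700)/2.4918 = 9.5948
df = 31
p-value (one-sided, H₁ less) = 1.00000
At α=0.01: p ≥ α → fail to reject H₀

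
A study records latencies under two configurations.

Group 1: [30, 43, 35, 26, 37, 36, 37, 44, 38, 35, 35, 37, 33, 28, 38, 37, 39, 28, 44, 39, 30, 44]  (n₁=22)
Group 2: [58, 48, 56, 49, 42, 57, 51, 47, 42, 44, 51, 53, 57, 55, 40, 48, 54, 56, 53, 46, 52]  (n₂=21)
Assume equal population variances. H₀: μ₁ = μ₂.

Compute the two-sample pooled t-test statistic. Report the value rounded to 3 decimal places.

test statistic = -8.803

x̄₁=36.045, s₁=5.269, n₁=22
x̄₂=50.429, s₂=5.446, n₂=21
s_p² = [21·5.269² + 20·5.446²]/41 = 28.6853
SE = √(s_p²·(1/22+1/21)) = 1.6340
t = (36.045−50.429)/1.6340 = -8.8026
df = 41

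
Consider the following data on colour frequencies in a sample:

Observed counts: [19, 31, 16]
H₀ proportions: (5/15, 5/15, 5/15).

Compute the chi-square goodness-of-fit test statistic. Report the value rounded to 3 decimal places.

n = 66; E_i = n·p_i = [22.00, 22.00, 22.00]
χ² = (19−22.00)²/22.00 + (31−22.00)²/22.00 + (16−22.00)²/22.00 = 5.7273
df = 2

test statistic = 5.727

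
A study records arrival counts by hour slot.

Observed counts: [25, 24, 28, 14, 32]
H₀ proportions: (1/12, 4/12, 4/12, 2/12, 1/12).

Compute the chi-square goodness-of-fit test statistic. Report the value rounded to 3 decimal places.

n = 123; E_i = n·p_i = [10.25, 41.00, 41.00, 20.50, 10.25]
χ² = (25−10.25)²/10.25 + (24−41.00)²/41.00 + (28−41.00)²/41.00 + (14−20.50)²/20.50 + (32−10.25)²/10.25 = 80.6098
df = 4

test statistic = 80.610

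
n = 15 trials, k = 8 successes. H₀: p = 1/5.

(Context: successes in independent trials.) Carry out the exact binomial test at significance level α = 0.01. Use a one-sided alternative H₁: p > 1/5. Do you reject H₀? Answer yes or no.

Exact binomial: n=15, k=8, p₀=1/5=0.2000
P(X≥8) from Σ C(n,i)·p₀^i·(1−p₀)^(n−i)
p-value (one-sided, H₁ greater) = 0.00424
At α=0.01: p < α → reject H₀

reject H₀: yes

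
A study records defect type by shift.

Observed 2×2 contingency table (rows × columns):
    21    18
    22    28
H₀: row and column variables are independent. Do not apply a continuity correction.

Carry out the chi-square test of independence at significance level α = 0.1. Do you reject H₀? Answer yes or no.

reject H₀: no

Row totals [39, 50], col totals [43, 46], n=89
χ² = (21−18.84)²/18.84 + (18−20.16)²/20.16 + (22−24.16)²/24.16 + (28−25.84)²/25.84 = 0.8506
df = 1
p-value (upper-tail) = 0.35638
At α=0.1: p ≥ α → fail to reject H₀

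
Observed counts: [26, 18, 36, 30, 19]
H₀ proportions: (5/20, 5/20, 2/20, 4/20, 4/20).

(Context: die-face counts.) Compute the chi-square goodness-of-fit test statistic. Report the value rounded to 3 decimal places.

test statistic = 51.349

n = 129; E_i = n·p_i = [32.25, 32.25, 12.90, 25.80, 25.80]
χ² = (26−32.25)²/32.25 + (18−32.25)²/32.25 + (36−12.90)²/12.90 + (30−25.80)²/25.80 + (19−25.80)²/25.80 = 51.3488
df = 4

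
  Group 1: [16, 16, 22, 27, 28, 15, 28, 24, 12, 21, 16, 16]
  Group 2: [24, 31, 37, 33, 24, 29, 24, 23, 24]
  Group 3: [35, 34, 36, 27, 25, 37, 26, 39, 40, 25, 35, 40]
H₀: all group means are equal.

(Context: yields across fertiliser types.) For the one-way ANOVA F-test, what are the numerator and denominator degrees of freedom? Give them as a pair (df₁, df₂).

degrees of freedom = [2, 30]

k = 3 groups, N = 33 total
df = (k−1, N−k) = (3−1, 33−3) = (2, 30)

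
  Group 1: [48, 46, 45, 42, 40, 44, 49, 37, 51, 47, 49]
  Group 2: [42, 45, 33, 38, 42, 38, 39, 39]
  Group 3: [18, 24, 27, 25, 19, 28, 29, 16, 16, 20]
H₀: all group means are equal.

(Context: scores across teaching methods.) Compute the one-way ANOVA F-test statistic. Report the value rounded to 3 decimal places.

Group means [45.27, 39.50, 22.20], grand mean 35.724
SSB = Σnᵢ(x̄ᵢ−x̄)² = 2946.011; SSW = ΣΣ(x−x̄ᵢ)² = 493.782
MSB = 2946.011/2 = 1473.0056; MSW = 493.782/26 = 18.9916
F = MSB/MSW = 77.5609
df = (2, 26)

test statistic = 77.561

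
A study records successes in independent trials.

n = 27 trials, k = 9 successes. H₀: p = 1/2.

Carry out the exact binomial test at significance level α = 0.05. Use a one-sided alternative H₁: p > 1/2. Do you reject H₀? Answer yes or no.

reject H₀: no

Exact binomial: n=27, k=9, p₀=1/2=0.5000
P(X≥9) from Σ C(n,i)·p₀^i·(1−p₀)^(n−i)
p-value (one-sided, H₁ greater) = 0.97388
At α=0.05: p ≥ α → fail to reject H₀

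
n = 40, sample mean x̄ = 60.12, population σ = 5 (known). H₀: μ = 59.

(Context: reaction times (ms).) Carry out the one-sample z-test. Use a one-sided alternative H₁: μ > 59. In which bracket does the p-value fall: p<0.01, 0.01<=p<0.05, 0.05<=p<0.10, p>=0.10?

p-value bracket: 0.05<=p<0.10

SE = σ/√n = 5/√40 = 0.7906
z = (x̄−μ₀)/SE = (60.12−59)/0.7906 = 1.4167
p-value (one-sided, H₁ greater) = 0.07829
→ bracket: 0.05<=p<0.10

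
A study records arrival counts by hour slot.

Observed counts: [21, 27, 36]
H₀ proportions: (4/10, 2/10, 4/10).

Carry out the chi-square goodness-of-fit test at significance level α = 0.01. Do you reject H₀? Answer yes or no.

reject H₀: yes

n = 84; E_i = n·p_i = [33.60, 16.80, 33.60]
χ² = (21−33.60)²/33.60 + (27−16.80)²/16.80 + (36−33.60)²/33.60 = 11.0893
df = 2
p-value (upper-tail) = 0.00391
At α=0.01: p < α → reject H₀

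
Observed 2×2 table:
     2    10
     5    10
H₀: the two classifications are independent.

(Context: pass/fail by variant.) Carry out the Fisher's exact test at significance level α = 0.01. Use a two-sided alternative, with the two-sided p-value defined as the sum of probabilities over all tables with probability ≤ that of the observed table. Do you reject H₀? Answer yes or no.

Margins: r₁=12, r₂=15, c₁=7, c₂=20, n=27
p_obs = C(12,2)·C(15,5)/C(27,7); sum pmf over tables with pmf ≤ p_obs
p-value (two-sided) = 0.40821
At α=0.01: p ≥ α → fail to reject H₀

reject H₀: no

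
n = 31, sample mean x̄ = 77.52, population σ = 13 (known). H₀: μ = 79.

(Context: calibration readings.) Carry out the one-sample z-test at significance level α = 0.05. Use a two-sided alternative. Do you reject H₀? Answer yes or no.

reject H₀: no

SE = σ/√n = 13/√31 = 2.3349
z = (x̄−μ₀)/SE = (77.52−79)/2.3349 = -0.6339
p-value (two-sided) = 0.52617
At α=0.05: p ≥ α → fail to reject H₀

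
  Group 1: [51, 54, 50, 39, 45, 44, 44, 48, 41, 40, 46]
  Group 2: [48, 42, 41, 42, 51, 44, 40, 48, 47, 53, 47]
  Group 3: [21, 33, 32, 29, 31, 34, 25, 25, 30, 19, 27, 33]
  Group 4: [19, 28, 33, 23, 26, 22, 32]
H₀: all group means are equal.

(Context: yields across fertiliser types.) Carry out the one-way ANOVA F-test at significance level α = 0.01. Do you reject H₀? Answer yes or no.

Group means [45.64, 45.73, 28.25, 26.14], grand mean 37.244
SSB = Σnᵢ(x̄ᵢ−x̄)² = 3399.727; SSW = ΣΣ(x−x̄ᵢ)² = 833.834
MSB = 3399.727/3 = 1133.2422; MSW = 833.834/37 = 22.5361
F = MSB/MSW = 50.2857
df = (3, 37)
p-value (upper-tail) = 0.00000
At α=0.01: p < α → reject H₀

reject H₀: yes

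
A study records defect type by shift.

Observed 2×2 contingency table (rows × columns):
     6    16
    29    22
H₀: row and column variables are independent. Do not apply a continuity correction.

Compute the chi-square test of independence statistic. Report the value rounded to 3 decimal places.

test statistic = 5.392

Row totals [22, 51], col totals [35, 38], n=73
χ² = (6−10.55)²/10.55 + (16−11.45)²/11.45 + (29−24.45)²/24.45 + (22−26.55)²/26.55 = 5.3921
df = 1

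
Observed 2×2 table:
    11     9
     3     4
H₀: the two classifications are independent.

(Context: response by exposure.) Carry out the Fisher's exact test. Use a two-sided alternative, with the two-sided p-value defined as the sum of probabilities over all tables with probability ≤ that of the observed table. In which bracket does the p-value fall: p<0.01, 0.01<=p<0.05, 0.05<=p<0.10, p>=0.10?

Margins: r₁=20, r₂=7, c₁=14, c₂=13, n=27
p_obs = C(20,11)·C(7,3)/C(27,14); sum pmf over tables with pmf ≤ p_obs
p-value (two-sided) = 0.67762
→ bracket: p>=0.10

p-value bracket: p>=0.10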